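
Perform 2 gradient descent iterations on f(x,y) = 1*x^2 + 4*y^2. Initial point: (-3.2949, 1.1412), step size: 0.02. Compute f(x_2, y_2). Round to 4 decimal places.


Gradient descent on f(x,y) = 1*x^2 + 4*y^2.
Starting point: (-3.2949, 1.1412), alpha = 0.02
Step 1: grad_x = 2*1*-3.2949 = -6.5898, grad_y = 2*4*1.1412 = 9.1296
  x_1 = -3.2949 - 0.02*-6.5898 = -3.1631
  y_1 = 1.1412 - 0.02*9.1296 = 0.9586
Step 2: grad_x = 2*1*-3.1631 = -6.3262, grad_y = 2*4*0.9586 = 7.6689
  x_2 = -3.1631 - 0.02*-6.3262 = -3.0366
  y_2 = 0.9586 - 0.02*7.6689 = 0.8052
f(-3.0366, 0.8052) = 1*(-3.0366)^2 + 4*0.8052^2 = 11.8144


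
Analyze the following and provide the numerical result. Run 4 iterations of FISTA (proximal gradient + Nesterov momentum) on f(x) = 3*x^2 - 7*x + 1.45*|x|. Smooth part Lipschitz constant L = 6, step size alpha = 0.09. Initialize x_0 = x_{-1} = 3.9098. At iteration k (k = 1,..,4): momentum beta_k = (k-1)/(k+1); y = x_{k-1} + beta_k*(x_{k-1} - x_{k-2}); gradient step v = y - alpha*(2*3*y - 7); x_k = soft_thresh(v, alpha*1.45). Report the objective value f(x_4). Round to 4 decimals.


FISTA on f(x) = 3*x^2 - 7*x + 1.45*|x|
L = 6, alpha = 0.09
Iteration 1: beta = 0.0, y = 3.9098 + 0.0*(3.9098 - 3.9098) = 3.9098
  grad(y) = 16.4588, v = y - alpha*grad = 2.4285
  prox(v) = soft_thresh(2.4285, 0.1305) = 2.298
Iteration 2: beta = 0.3333, y = 2.298 + 0.3333*(2.298 - 3.9098) = 1.7607
  grad(y) = 3.5645, v = y - alpha*grad = 1.4399
  prox(v) = soft_thresh(1.4399, 0.1305) = 1.3094
Iteration 3: beta = 0.5, y = 1.3094 + 0.5*(1.3094 - 2.298) = 0.8152
  grad(y) = -2.109, v = y - alpha*grad = 1.005
  prox(v) = soft_thresh(1.005, 0.1305) = 0.8745
Iteration 4: beta = 0.6, y = 0.8745 + 0.6*(0.8745 - 1.3094) = 0.6135
  grad(y) = -3.319, v = y - alpha*grad = 0.9122
  prox(v) = soft_thresh(0.9122, 0.1305) = 0.7817
f(x_4) = 3*0.7817^2 - 7*0.7817 + 1.45*|0.7817| = -2.5053


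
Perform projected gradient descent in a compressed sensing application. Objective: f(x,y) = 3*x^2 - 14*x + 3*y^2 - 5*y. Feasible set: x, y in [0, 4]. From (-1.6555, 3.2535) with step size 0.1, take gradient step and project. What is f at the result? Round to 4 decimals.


Step 1: Compute gradient at (-1.6555, 3.2535).
grad_x = 2*3*-1.6555 - 14 = -23.933
grad_y = 2*3*3.2535 - 5 = 14.521
Step 2: Gradient step.
x_raw = -1.6555 - 0.1*-23.933 = 0.7378
y_raw = 3.2535 - 0.1*14.521 = 1.8014
Step 3: Project onto [0, 4].
x_proj = clip(0.7378) = 0.7378
y_proj = clip(1.8014) = 1.8014
Step 4: Evaluate f.
f(0.7378, 1.8014) = -7.968


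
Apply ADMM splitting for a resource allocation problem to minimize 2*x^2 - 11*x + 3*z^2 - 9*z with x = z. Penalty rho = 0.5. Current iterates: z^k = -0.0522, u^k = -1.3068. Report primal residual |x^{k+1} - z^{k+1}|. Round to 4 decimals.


ADMM iteration with rho = 0.5, z^k = -0.0522, u^k = -1.3068
Step 1: x-update.
Minimize 2*x^2 - 11*x + (0.5/2)*(x + 0.0522 - 1.3068)^2
FOC: (2*2 + 0.5)*x = 11 + 0.5*(-0.0522 + 1.3068)
x^{k+1} = 2.5838
Step 2: z-update.
Minimize 3*z^2 - 9*z + (0.5/2)*(2.5838 - z - 1.3068)^2
FOC: (2*3 + 0.5)*z = 9 + 0.5*(2.5838 - 1.3068)
z^{k+1} = 1.4828
Step 3: u-update.
u^{k+1} = -1.3068 + 2.5838 - 1.4828 = -0.2058
Step 4: Primal residual = |2.5838 - 1.4828| = 1.101


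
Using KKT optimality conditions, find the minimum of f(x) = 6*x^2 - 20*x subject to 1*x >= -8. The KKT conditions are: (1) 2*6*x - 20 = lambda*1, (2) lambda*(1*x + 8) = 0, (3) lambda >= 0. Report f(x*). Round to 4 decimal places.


Step 1: Try lambda = 0 (constraint inactive).
Stationarity: 2*6*x - 20 = 0
x* = 20/(2*6) = 5/3 = 1.6667 (rounded; the exact value 5/3 is used below)
Check constraint: 1*1.6667 = 1.6667 >= -8 -- satisfied.
Step 2: Compute optimal value.
f(x*) = 6*(5/3)^2 - 20*(5/3) = -16.6667


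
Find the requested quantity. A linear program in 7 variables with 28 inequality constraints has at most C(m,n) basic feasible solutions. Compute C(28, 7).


Each vertex corresponds to some choice of n active constraints out of m, so the number of vertices is at most C(m, n) = m! / (n!(m-n)!).
m = 28, n = 7
Numerator: 28 * 27 * 26 * 25 * 24 * 23 * 22
Denominator: 7! = 5040
C(28, 7) = 1184040


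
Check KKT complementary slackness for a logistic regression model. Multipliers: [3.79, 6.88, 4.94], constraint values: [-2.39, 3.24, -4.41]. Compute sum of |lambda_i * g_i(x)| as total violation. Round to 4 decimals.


KKT complementary slackness check:
lambda_1 * g_1 = 3.79 * -2.39 = -9.0581
lambda_2 * g_2 = 6.88 * 3.24 = 22.2912
lambda_3 * g_3 = 4.94 * -4.41 = -21.7854
Total violation = 9.0581 + 22.2912 + 21.7854 = 53.1347


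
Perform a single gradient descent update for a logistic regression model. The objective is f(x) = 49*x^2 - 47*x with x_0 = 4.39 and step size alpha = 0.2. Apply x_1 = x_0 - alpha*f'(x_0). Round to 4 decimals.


We compute the gradient at x_0 and apply the update.
f'(x) = 98*x - 47
f'(4.39) = 98*4.39 - 47 = 383.22
x_1 = 4.39 - 0.2*383.22 = -72.254


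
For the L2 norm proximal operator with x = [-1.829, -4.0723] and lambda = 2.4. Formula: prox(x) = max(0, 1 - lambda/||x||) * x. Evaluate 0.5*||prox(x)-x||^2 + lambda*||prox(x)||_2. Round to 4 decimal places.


Step 1: Compute ||x||.
||x|| = 4.4642
Step 2: Compute scaling factor.
scale = max(0, 1 - 2.4/4.4642) = 0.4624
Step 3: prox(x) = [-0.8457, -1.883]
||prox(x)|| = 2.0642
Step 4: Proximal objective.
0.5*||prox-x||^2 = 2.88
lambda*||prox|| = 4.9541
Total = 7.834


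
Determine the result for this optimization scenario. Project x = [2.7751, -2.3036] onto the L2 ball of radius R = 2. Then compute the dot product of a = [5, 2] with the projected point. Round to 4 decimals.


Step 1: Compute ||x|| (intermediates to 6 decimals).
||x|| = sqrt(2.7751^2 + (-2.3036)^2) = 3.606626
Step 2: Project.
Since ||x|| > R, scale = R/||x|| = 2/3.606626 = 0.554535, proj(x) = scale * x
proj(x) = [1.53889, -1.277427]
Step 3: Dot product.
a^T * proj(x) = 5*1.53889 + 2*(-1.277427) = 5.1396


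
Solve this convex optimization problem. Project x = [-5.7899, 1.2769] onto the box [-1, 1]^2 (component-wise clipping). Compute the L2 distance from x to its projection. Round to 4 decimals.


Project each component onto [-1, 1].
clip(-5.7899) = -1.0, clip(1.2769) = 1.0
Projection = [-1.0, 1.0]
Squared diffs: [22.9431, 0.0767]
Distance = sqrt(23.0198) = 4.7979


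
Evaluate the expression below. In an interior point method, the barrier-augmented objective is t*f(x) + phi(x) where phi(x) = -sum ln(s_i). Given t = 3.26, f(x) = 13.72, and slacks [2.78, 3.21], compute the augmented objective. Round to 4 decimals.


Step 1: Compute log-barrier.
ln values: [1.0225, 1.1663]
phi = -(1.0225 + 1.1663) = -2.1887
Step 2: Compute augmented objective.
t*f(x) = 3.26*13.72 = 44.7272
Total = 44.7272 - 2.1887 = 42.5385


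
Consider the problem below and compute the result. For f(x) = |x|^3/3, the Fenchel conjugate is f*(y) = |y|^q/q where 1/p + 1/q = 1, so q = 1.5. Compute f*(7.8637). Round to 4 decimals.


The conjugate exponent q satisfies 1/p + 1/q = 1.
p = 3, so q = 3/(3 - 1) = 1.5
|y|^q = 7.8637^1.5 = 22.0516
f*(7.8637) = 22.0516 / 1.5 = 14.7011


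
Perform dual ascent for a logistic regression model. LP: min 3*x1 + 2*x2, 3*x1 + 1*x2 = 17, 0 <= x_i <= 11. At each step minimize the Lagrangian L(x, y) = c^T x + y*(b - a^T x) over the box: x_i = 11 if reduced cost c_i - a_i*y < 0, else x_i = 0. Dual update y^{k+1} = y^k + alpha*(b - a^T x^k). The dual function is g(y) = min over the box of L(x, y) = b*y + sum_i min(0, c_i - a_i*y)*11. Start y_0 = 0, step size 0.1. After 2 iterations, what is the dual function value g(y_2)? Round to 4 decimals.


Dual ascent for LP: min 3*x1 + 2*x2, 3*x1 + 1*x2 = 17, 0 <= x_i <= 11
Step 1: y^k = 0.0, reduced costs: (3.0, 2.0)
  x^k = (0.0, 0.0), subgradient = b - a^T x = 17.0
  y^{k+1} = 0.0 + 0.1*17.0 = 1.7
Step 2: y^k = 1.7, reduced costs: (-2.1, 0.3)
  x^k = (11.0, 0.0), subgradient = b - a^T x = -16.0
  y^{k+1} = 1.7 + 0.1*-16.0 = 0.1
Dual objective at y_2 = 0.1: reduced costs (2.7, 1.9), box minimizer x = (0.0, 0.0)
g(y_2) = b*y + (c1 - a1*y)*x1 + (c2 - a2*y)*x2 = 17*0.1 + 2.7*0.0 + 1.9*0.0 = 1.7 + 0.0 + 0.0 = 1.7


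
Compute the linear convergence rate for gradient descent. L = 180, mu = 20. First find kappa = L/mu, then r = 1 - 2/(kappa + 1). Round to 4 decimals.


Step 1: Compute the condition number.
kappa = L/mu = 180/20 = 9.0
Step 2: Compute the convergence rate.
r = 1 - 2/(kappa + 1) = 1 - 2*mu/(L + mu) = (L - mu)/(L + mu) = 160/200 = 0.8


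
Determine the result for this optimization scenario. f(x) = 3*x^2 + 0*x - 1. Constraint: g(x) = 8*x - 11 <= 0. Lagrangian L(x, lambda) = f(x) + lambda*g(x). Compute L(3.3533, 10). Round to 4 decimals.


Step 1: Evaluate f(x).
f(3.3533) = 3*3.3533^2 + 0*3.3533 - 1 = 32.7339
Step 2: Evaluate g(x).
g(3.3533) = 8*3.3533 - 11 = 15.8264
Step 3: Compute Lagrangian.
L = 32.7339 + 10*15.8264 = 190.9979


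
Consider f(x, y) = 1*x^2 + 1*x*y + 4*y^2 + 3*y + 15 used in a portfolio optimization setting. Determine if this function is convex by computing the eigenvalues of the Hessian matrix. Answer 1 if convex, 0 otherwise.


The Hessian of f(x,y) = 1*x^2 + 1*x*y + 4*y^2 + 3*y + 15 is:
H = [[2, 1], [1, 8]]
Trace = 2 + 8 = 10
Determinant = 2*8 - (1)^2 = 15
Discriminant = (10)^2 - 4*15 = 40.0
Eigenvalues: lambda_1 = 1.8377, lambda_2 = 8.1623
The function is convex.

1


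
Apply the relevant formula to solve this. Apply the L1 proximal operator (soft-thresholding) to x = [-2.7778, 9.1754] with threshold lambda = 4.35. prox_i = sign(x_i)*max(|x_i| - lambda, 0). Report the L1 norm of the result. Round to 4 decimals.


Soft-thresholding with lambda = 4.35:
prox(-2.7778) = sign(-2.7778)*max(|-2.7778| - 4.35, 0) = 0.0
prox(9.1754) = sign(9.1754)*max(|9.1754| - 4.35, 0) = 4.8254
prox(x) = [0.0, 4.8254]
||prox(x)||_1 = 0.0 + 4.8254 = 4.8254


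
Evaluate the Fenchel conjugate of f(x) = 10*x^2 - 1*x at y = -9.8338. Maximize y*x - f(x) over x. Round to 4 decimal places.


f*(y) = sup_x {y*x - a*x^2 - b*x} = sup_x {(y-b)*x - a*x^2}
FOC: (y - b) - 2a*x = 0 => x* = (y - b)/(2a)
x* = (-9.8338 + 1)/(2*10) = -0.4417
f*(-9.8338) = (y-b)^2/(4a) = (-9.8338 + 1)^2/(4*10)
= 78.036/40 = 1.9509


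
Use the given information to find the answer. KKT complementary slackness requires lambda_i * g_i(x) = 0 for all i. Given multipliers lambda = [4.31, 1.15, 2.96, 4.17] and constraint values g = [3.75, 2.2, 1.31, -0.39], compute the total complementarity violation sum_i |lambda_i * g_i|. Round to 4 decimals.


KKT complementary slackness check:
lambda_1 * g_1 = 4.31 * 3.75 = 16.1625
lambda_2 * g_2 = 1.15 * 2.2 = 2.53
lambda_3 * g_3 = 2.96 * 1.31 = 3.8776
lambda_4 * g_4 = 4.17 * -0.39 = -1.6263
Total violation = 16.1625 + 2.53 + 3.8776 + 1.6263 = 24.1964


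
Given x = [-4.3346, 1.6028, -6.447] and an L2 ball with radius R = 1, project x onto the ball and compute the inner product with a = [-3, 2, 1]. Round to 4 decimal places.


Step 1: Compute ||x|| (intermediates to 6 decimals).
||x|| = sqrt((-4.3346)^2 + 1.6028^2 + (-6.447)^2) = 7.932309
Step 2: Project.
Since ||x|| > R, scale = R/||x|| = 1/7.932309 = 0.126067, proj(x) = scale * x
proj(x) = [-0.54645, 0.20206, -0.812754]
Step 3: Dot product.
a^T * proj(x) = -3*(-0.54645) + 2*0.20206 + 1*(-0.812754) = 1.2307


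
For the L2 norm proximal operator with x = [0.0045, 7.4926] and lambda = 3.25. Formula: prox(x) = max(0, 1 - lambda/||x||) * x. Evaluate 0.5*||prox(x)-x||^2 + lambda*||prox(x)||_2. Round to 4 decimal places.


Step 1: Compute ||x||.
||x|| = 7.4926
Step 2: Compute scaling factor.
scale = max(0, 1 - 3.25/7.4926) = 0.5662
Step 3: prox(x) = [0.0025, 4.2426]
||prox(x)|| = 4.2426
Step 4: Proximal objective.
0.5*||prox-x||^2 = 5.2813
lambda*||prox|| = 13.7885
Total = 19.0697


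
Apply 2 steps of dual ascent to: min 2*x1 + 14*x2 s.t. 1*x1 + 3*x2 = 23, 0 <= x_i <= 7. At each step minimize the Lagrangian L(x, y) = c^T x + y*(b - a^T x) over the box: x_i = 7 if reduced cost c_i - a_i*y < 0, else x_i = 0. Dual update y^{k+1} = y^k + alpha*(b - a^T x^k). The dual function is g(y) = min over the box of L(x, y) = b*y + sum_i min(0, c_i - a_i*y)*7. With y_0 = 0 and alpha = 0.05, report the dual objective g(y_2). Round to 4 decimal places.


Dual ascent for LP: min 2*x1 + 14*x2, 1*x1 + 3*x2 = 23, 0 <= x_i <= 7
Step 1: y^k = 0.0, reduced costs: (2.0, 14.0)
  x^k = (0.0, 0.0), subgradient = b - a^T x = 23.0
  y^{k+1} = 0.0 + 0.05*23.0 = 1.15
Step 2: y^k = 1.15, reduced costs: (0.85, 10.55)
  x^k = (0.0, 0.0), subgradient = b - a^T x = 23.0
  y^{k+1} = 1.15 + 0.05*23.0 = 2.3
Dual objective at y_2 = 2.3: reduced costs (-0.3, 7.1), box minimizer x = (7.0, 0.0)
g(y_2) = b*y + (c1 - a1*y)*x1 + (c2 - a2*y)*x2 = 23*2.3 + (-0.3)*7.0 + 7.1*0.0 = 52.9 - 2.1 + 0.0 = 50.8


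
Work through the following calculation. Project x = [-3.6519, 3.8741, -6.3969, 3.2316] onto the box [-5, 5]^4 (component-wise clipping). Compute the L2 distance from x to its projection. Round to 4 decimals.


Project each component onto [-5, 5].
clip(-3.6519) = -3.6519, clip(3.8741) = 3.8741, clip(-6.3969) = -5.0, clip(3.2316) = 3.2316
Projection = [-3.6519, 3.8741, -5.0, 3.2316]
Squared diffs: [0.0, 0.0, 1.9513, 0.0]
Distance = sqrt(1.9513) = 1.3969


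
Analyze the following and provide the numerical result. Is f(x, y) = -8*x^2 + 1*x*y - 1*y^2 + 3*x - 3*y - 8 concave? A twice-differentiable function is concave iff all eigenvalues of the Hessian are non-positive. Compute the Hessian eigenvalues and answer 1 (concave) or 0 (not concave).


The Hessian of f(x,y) = -8*x^2 + 1*x*y - 1*y^2 + 3*x - 3*y - 8 is:
H = [[-16, 1], [1, -2]]
Trace = -16 - 2 = -18
Determinant = -16*-2 - (1)^2 = 31
Discriminant = (-18)^2 - 4*31 = 200.0
Eigenvalues: lambda_1 = -16.0711, lambda_2 = -1.9289
The function is concave.

1


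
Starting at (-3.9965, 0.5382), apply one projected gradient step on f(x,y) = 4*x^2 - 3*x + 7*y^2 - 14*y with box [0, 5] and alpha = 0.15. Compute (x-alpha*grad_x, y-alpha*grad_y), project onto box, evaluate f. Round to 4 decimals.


Step 1: Compute gradient at (-3.9965, 0.5382).
grad_x = 2*4*-3.9965 - 3 = -34.972
grad_y = 2*7*0.5382 - 14 = -6.4652
Step 2: Gradient step.
x_raw = -3.9965 - 0.15*-34.972 = 1.2493
y_raw = 0.5382 - 0.15*-6.4652 = 1.508
Step 3: Project onto [0, 5].
x_proj = clip(1.2493) = 1.2493
y_proj = clip(1.508) = 1.508
Step 4: Evaluate f.
f(1.2493, 1.508) = -2.6986


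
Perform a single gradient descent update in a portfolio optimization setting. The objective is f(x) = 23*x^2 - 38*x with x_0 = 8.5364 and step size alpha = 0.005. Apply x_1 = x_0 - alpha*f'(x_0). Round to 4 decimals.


We compute the gradient at x_0 and apply the update.
f'(x) = 46*x - 38
f'(8.5364) = 46*8.5364 - 38 = 354.6744
x_1 = 8.5364 - 0.005*354.6744 = 6.763


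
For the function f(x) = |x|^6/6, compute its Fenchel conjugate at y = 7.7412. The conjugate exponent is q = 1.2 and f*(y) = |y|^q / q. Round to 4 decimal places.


The conjugate exponent q satisfies 1/p + 1/q = 1.
p = 6, so q = 6/(6 - 1) = 1.2
|y|^q = 7.7412^1.2 = 11.6565
f*(7.7412) = 11.6565 / 1.2 = 9.7138


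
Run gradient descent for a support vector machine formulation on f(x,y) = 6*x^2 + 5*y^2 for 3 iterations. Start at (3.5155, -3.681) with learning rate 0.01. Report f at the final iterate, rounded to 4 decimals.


Gradient descent on f(x,y) = 6*x^2 + 5*y^2.
Starting point: (3.5155, -3.681), alpha = 0.01
Step 1: grad_x = 2*6*3.5155 = 42.186, grad_y = 2*5*-3.681 = -36.81
  x_1 = 3.5155 - 0.01*42.186 = 3.0936
  y_1 = -3.681 - 0.01*-36.81 = -3.3129
Step 2: grad_x = 2*6*3.0936 = 37.1237, grad_y = 2*5*-3.3129 = -33.129
  x_2 = 3.0936 - 0.01*37.1237 = 2.7224
  y_2 = -3.3129 - 0.01*-33.129 = -2.9816
Step 3: grad_x = 2*6*2.7224 = 32.6688, grad_y = 2*5*-2.9816 = -29.8161
  x_3 = 2.7224 - 0.01*32.6688 = 2.3957
  y_3 = -2.9816 - 0.01*-29.8161 = -2.6834
f(2.3957, -2.6834) = 6*2.3957^2 + 5*(-2.6834)^2 = 70.4412


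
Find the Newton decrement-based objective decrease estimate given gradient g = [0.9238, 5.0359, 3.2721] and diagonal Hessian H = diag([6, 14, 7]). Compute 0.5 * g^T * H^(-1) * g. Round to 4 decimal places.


Step 1: H is diagonal, so H^(-1) * g = [0.154, 0.3597, 0.4674].
Step 2: g^T H^(-1) g = sum_i g_i^2 / H_ii
  = (0.9238)^2/6 + (5.0359)^2/14 + (3.2721)^2/7
  = 0.1422 + 1.8114 + 1.5295 = 3.4832
Step 3: Objective decrease = 0.5 * g^T H^(-1) g = 1.7416


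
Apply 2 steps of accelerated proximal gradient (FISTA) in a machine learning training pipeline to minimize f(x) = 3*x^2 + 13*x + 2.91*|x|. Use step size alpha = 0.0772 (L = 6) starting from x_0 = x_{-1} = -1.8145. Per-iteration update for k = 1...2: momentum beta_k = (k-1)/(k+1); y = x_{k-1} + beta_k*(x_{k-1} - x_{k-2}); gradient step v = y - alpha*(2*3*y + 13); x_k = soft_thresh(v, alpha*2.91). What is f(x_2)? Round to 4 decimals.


FISTA on f(x) = 3*x^2 + 13*x + 2.91*|x|
L = 6, alpha = 0.0772
Iteration 1: beta = 0.0, y = -1.8145 + 0.0*(-1.8145 + 1.8145) = -1.8145
  grad(y) = 2.113, v = y - alpha*grad = -1.9776
  prox(v) = soft_thresh(-1.9776, 0.2247) = -1.753
Iteration 2: beta = 0.3333, y = -1.753 + 0.3333*(-1.753 + 1.8145) = -1.7325
  grad(y) = 2.6052, v = y - alpha*grad = -1.9336
  prox(v) = soft_thresh(-1.9336, 0.2247) = -1.7089
f(x_2) = 3*(-1.7089)^2 + 13*(-1.7089) + 2.91*|-1.7089| = -8.4818


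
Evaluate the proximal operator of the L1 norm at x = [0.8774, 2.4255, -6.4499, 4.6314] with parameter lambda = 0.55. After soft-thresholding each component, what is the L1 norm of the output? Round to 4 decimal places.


Soft-thresholding with lambda = 0.55:
prox(0.8774) = sign(0.8774)*max(|0.8774| - 0.55, 0) = 0.3274
prox(2.4255) = sign(2.4255)*max(|2.4255| - 0.55, 0) = 1.8755
prox(-6.4499) = sign(-6.4499)*max(|-6.4499| - 0.55, 0) = -5.8999
prox(4.6314) = sign(4.6314)*max(|4.6314| - 0.55, 0) = 4.0814
prox(x) = [0.3274, 1.8755, -5.8999, 4.0814]
||prox(x)||_1 = 0.3274 + 1.8755 + 5.8999 + 4.0814 = 12.1842


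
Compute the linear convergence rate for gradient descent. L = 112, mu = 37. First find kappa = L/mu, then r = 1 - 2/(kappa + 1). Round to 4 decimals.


Step 1: Compute the condition number.
kappa = L/mu = 112/37 = 3.027
Step 2: Compute the convergence rate.
r = 1 - 2/(kappa + 1) = 1 - 2*mu/(L + mu) = (L - mu)/(L + mu) = 75/149 = 0.5034


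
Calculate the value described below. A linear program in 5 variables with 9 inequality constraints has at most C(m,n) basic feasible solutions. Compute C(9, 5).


Each vertex corresponds to some choice of n active constraints out of m, so the number of vertices is at most C(m, n) = m! / (n!(m-n)!).
m = 9, n = 5
Numerator: 9 * 8 * 7 * 6 * 5
Denominator: 5! = 120
C(9, 5) = 126


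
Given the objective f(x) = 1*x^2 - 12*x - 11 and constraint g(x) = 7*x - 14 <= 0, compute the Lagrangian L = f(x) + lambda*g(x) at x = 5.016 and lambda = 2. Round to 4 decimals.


Step 1: Evaluate f(x).
f(5.016) = 1*5.016^2 - 12*5.016 - 11 = -46.0317
Step 2: Evaluate g(x).
g(5.016) = 7*5.016 - 14 = 21.112
Step 3: Compute Lagrangian.
L = -46.0317 + 2*21.112 = -3.8077


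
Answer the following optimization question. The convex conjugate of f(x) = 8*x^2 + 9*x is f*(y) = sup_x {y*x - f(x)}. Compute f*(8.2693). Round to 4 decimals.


f*(y) = sup_x {y*x - a*x^2 - b*x} = sup_x {(y-b)*x - a*x^2}
FOC: (y - b) - 2a*x = 0 => x* = (y - b)/(2a)
x* = (8.2693 - 9)/(2*8) = -0.0457
f*(8.2693) = (y-b)^2/(4a) = (8.2693 - 9)^2/(4*8)
= 0.5339/32 = 0.0167


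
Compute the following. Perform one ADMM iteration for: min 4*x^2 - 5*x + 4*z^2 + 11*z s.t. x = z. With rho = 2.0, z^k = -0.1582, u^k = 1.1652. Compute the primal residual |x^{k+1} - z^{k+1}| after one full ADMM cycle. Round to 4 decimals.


ADMM iteration with rho = 2.0, z^k = -0.1582, u^k = 1.1652
Step 1: x-update.
Minimize 4*x^2 - 5*x + (2.0/2)*(x + 0.1582 + 1.1652)^2
FOC: (2*4 + 2.0)*x = 5 + 2.0*(-0.1582 - 1.1652)
x^{k+1} = 0.2353
Step 2: z-update.
Minimize 4*z^2 + 11*z + (2.0/2)*(0.2353 - z + 1.1652)^2
FOC: (2*4 + 2.0)*z = -11 + 2.0*(0.2353 + 1.1652)
z^{k+1} = -0.8199
Step 3: u-update.
u^{k+1} = 1.1652 + 0.2353 + 0.8199 = 2.2204
Step 4: Primal residual = |0.2353 + 0.8199| = 1.0552


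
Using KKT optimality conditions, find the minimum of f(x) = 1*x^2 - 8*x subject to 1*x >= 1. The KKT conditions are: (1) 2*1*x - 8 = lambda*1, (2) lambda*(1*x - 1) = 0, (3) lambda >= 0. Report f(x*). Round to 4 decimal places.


Step 1: Try lambda = 0 (constraint inactive).
Stationarity: 2*1*x - 8 = 0
x* = 8/(2*1) = 4.0
Check constraint: 1*4.0 = 4.0 >= 1 -- satisfied.
Step 2: Compute optimal value.
f(x*) = 1*4.0^2 - 8*4.0 = -16.0


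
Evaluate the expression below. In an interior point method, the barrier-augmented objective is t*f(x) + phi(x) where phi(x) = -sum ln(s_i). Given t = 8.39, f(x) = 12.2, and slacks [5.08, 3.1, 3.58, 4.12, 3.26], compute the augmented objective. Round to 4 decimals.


Step 1: Compute log-barrier.
ln values: [1.6253, 1.1314, 1.2754, 1.4159, 1.1817]
phi = -(1.6253 + 1.1314 + 1.2754 + 1.4159 + 1.1817) = -6.6297
Step 2: Compute augmented objective.
t*f(x) = 8.39*12.2 = 102.358
Total = 102.358 - 6.6297 = 95.7283


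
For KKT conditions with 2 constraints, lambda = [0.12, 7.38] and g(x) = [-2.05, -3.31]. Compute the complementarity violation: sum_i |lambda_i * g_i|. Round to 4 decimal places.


KKT complementary slackness check:
lambda_1 * g_1 = 0.12 * -2.05 = -0.246
lambda_2 * g_2 = 7.38 * -3.31 = -24.4278
Total violation = 0.246 + 24.4278 = 24.6738


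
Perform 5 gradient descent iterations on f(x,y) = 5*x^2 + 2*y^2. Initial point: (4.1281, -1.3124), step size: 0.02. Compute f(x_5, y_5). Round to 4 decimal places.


Gradient descent on f(x,y) = 5*x^2 + 2*y^2.
Starting point: (4.1281, -1.3124), alpha = 0.02
Step 1: grad_x = 2*5*4.1281 = 41.281, grad_y = 2*2*-1.3124 = -5.2496
  x_1 = 4.1281 - 0.02*41.281 = 3.3025
  y_1 = -1.3124 - 0.02*-5.2496 = -1.2074
Step 2: grad_x = 2*5*3.3025 = 33.0248, grad_y = 2*2*-1.2074 = -4.8296
  x_2 = 3.3025 - 0.02*33.0248 = 2.642
  y_2 = -1.2074 - 0.02*-4.8296 = -1.1108
Step 3: grad_x = 2*5*2.642 = 26.4198, grad_y = 2*2*-1.1108 = -4.4433
  x_3 = 2.642 - 0.02*26.4198 = 2.1136
  y_3 = -1.1108 - 0.02*-4.4433 = -1.022
Step 4: grad_x = 2*5*2.1136 = 21.1359, grad_y = 2*2*-1.022 = -4.0878
  x_4 = 2.1136 - 0.02*21.1359 = 1.6909
  y_4 = -1.022 - 0.02*-4.0878 = -0.9402
Step 5: grad_x = 2*5*1.6909 = 16.9087, grad_y = 2*2*-0.9402 = -3.7608
  x_5 = 1.6909 - 0.02*16.9087 = 1.3527
  y_5 = -0.9402 - 0.02*-3.7608 = -0.865
f(1.3527, -0.865) = 5*1.3527^2 + 2*(-0.865)^2 = 10.6453


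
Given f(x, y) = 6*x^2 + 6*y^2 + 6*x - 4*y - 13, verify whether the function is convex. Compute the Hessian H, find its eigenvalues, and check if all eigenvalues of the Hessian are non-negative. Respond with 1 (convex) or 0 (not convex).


The Hessian of f(x,y) = 6*x^2 + 6*y^2 + 6*x - 4*y - 13 is:
H = [[12, 0], [0, 12]]
Trace = 12 + 12 = 24
Determinant = 12*12 - (0)^2 = 144
Discriminant = (24)^2 - 4*144 = 0.0
Eigenvalues: lambda_1 = 12.0, lambda_2 = 12.0
The function is convex.

1


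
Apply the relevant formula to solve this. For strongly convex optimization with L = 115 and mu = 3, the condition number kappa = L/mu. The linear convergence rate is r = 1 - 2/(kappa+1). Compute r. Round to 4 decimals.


Step 1: Compute the condition number.
kappa = L/mu = 115/3 = 38.3333
Step 2: Compute the convergence rate.
r = 1 - 2/(kappa + 1) = 1 - 2*mu/(L + mu) = (L - mu)/(L + mu) = 112/118 = 0.9492


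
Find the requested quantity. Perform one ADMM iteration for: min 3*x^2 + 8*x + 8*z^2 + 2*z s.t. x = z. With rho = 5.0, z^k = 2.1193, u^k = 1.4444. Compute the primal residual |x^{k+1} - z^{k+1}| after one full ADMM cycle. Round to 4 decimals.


ADMM iteration with rho = 5.0, z^k = 2.1193, u^k = 1.4444
Step 1: x-update.
Minimize 3*x^2 + 8*x + (5.0/2)*(x - 2.1193 + 1.4444)^2
FOC: (2*3 + 5.0)*x = -8 + 5.0*(2.1193 - 1.4444)
x^{k+1} = -0.4205
Step 2: z-update.
Minimize 8*z^2 + 2*z + (5.0/2)*(-0.4205 - z + 1.4444)^2
FOC: (2*8 + 5.0)*z = -2 + 5.0*(-0.4205 + 1.4444)
z^{k+1} = 0.1485
Step 3: u-update.
u^{k+1} = 1.4444 - 0.4205 - 0.1485 = 0.8754
Step 4: Primal residual = |-0.4205 - 0.1485| = 0.569


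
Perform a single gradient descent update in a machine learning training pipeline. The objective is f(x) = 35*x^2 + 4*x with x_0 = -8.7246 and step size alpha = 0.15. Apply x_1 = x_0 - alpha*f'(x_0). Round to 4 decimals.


We compute the gradient at x_0 and apply the update.
f'(x) = 70*x + 4
f'(-8.7246) = 70*-8.7246 + 4 = -606.722
x_1 = -8.7246 - 0.15*-606.722 = 82.2837


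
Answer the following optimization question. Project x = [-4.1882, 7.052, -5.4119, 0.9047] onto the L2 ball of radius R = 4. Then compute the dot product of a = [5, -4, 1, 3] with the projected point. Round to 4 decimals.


Step 1: Compute ||x|| (intermediates to 6 decimals).
||x|| = sqrt((-4.1882)^2 + 7.052^2 + (-5.4119)^2 + 0.9047^2) = 9.868073
Step 2: Project.
Since ||x|| > R, scale = R/||x|| = 4/9.868073 = 0.405348, proj(x) = scale * x
proj(x) = [-1.697678, 2.858514, -2.193703, 0.366718]
Step 3: Dot product.
a^T * proj(x) = 5*(-1.697678) - 4*2.858514 + 1*(-2.193703) + 3*0.366718 = -21.016


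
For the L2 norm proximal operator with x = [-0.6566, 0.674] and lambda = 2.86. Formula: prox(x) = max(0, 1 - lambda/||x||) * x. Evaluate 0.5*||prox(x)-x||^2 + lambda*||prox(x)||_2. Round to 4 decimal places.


Step 1: Compute ||x||.
||x|| = 0.941
Step 2: Compute scaling factor.
scale = max(0, 1 - 2.86/0.941) = 0.0
Step 3: prox(x) = [-0.0, 0.0]
||prox(x)|| = 0.0
Step 4: Proximal objective.
0.5*||prox-x||^2 = 0.4427
lambda*||prox|| = 0.0
Total = 0.4427


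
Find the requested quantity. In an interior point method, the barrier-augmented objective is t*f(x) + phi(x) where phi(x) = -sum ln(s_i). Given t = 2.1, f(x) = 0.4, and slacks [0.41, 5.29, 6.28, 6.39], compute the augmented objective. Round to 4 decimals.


Step 1: Compute log-barrier.
ln values: [-0.8916, 1.6658, 1.8374, 1.8547]
phi = -(-0.8916 + 1.6658 + 1.8374 + 1.8547) = -4.4663
Step 2: Compute augmented objective.
t*f(x) = 2.1*0.4 = 0.84
Total = 0.84 - 4.4663 = -3.6263


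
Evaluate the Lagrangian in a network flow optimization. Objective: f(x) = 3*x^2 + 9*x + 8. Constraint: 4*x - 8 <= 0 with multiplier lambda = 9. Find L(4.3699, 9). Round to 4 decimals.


Step 1: Evaluate f(x).
f(4.3699) = 3*4.3699^2 + 9*4.3699 + 8 = 104.6172
Step 2: Evaluate g(x).
g(4.3699) = 4*4.3699 - 8 = 9.4796
Step 3: Compute Lagrangian.
L = 104.6172 + 9*9.4796 = 189.9336


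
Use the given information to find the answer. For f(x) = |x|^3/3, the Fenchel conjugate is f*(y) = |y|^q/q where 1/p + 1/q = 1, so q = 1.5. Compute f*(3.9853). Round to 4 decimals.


The conjugate exponent q satisfies 1/p + 1/q = 1.
p = 3, so q = 3/(3 - 1) = 1.5
|y|^q = 3.9853^1.5 = 7.9559
f*(3.9853) = 7.9559 / 1.5 = 5.304


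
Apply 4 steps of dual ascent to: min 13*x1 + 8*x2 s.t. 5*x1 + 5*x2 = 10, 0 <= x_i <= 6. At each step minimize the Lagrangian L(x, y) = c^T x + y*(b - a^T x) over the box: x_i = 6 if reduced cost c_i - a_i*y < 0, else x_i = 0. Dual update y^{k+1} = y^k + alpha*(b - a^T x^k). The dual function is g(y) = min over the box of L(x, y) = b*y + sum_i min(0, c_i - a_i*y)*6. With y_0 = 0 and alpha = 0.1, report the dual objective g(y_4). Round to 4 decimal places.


Dual ascent for LP: min 13*x1 + 8*x2, 5*x1 + 5*x2 = 10, 0 <= x_i <= 6
Step 1: y^k = 0.0, reduced costs: (13.0, 8.0)
  x^k = (0.0, 0.0), subgradient = b - a^T x = 10.0
  y^{k+1} = 0.0 + 0.1*10.0 = 1.0
Step 2: y^k = 1.0, reduced costs: (8.0, 3.0)
  x^k = (0.0, 0.0), subgradient = b - a^T x = 10.0
  y^{k+1} = 1.0 + 0.1*10.0 = 2.0
Step 3: y^k = 2.0, reduced costs: (3.0, -2.0)
  x^k = (0.0, 6.0), subgradient = b - a^T x = -20.0
  y^{k+1} = 2.0 + 0.1*-20.0 = 0.0
Step 4: y^k = 0.0, reduced costs: (13.0, 8.0)
  x^k = (0.0, 0.0), subgradient = b - a^T x = 10.0
  y^{k+1} = 0.0 + 0.1*10.0 = 1.0
Dual objective at y_4 = 1.0: reduced costs (8.0, 3.0), box minimizer x = (0.0, 0.0)
g(y_4) = b*y + (c1 - a1*y)*x1 + (c2 - a2*y)*x2 = 10*1.0 + 8.0*0.0 + 3.0*0.0 = 10.0 + 0.0 + 0.0 = 10.0


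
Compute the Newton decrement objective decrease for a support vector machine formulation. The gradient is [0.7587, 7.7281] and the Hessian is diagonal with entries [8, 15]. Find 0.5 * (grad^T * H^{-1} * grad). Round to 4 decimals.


Step 1: H is diagonal, so H^(-1) * g = [0.0948, 0.5152].
Step 2: g^T H^(-1) g = sum_i g_i^2 / H_ii
  = (0.7587)^2/8 + (7.7281)^2/15
  = 0.072 + 3.9816 = 4.0535
Step 3: Objective decrease = 0.5 * g^T H^(-1) g = 2.0268


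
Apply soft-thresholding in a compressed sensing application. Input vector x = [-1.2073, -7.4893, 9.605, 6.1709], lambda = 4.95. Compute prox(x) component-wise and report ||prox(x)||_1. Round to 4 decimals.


Soft-thresholding with lambda = 4.95:
prox(-1.2073) = sign(-1.2073)*max(|-1.2073| - 4.95, 0) = 0.0
prox(-7.4893) = sign(-7.4893)*max(|-7.4893| - 4.95, 0) = -2.5393
prox(9.605) = sign(9.605)*max(|9.605| - 4.95, 0) = 4.655
prox(6.1709) = sign(6.1709)*max(|6.1709| - 4.95, 0) = 1.2209
prox(x) = [0.0, -2.5393, 4.655, 1.2209]
||prox(x)||_1 = 0.0 + 2.5393 + 4.655 + 1.2209 = 8.4152


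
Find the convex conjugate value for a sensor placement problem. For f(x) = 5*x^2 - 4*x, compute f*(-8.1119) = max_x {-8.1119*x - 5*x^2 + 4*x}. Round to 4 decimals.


f*(y) = sup_x {y*x - a*x^2 - b*x} = sup_x {(y-b)*x - a*x^2}
FOC: (y - b) - 2a*x = 0 => x* = (y - b)/(2a)
x* = (-8.1119 + 4)/(2*5) = -0.4112
f*(-8.1119) = (y-b)^2/(4a) = (-8.1119 + 4)^2/(4*5)
= 16.9077/20 = 0.8454


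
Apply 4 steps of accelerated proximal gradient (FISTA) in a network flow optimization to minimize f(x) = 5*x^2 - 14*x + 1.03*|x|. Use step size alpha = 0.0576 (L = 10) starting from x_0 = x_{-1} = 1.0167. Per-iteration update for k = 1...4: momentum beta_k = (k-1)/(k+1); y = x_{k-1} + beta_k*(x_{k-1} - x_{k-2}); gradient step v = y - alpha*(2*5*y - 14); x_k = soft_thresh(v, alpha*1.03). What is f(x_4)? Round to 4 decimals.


FISTA on f(x) = 5*x^2 - 14*x + 1.03*|x|
L = 10, alpha = 0.0576
Iteration 1: beta = 0.0, y = 1.0167 + 0.0*(1.0167 - 1.0167) = 1.0167
  grad(y) = -3.833, v = y - alpha*grad = 1.2375
  prox(v) = soft_thresh(1.2375, 0.0593) = 1.1782
Iteration 2: beta = 0.3333, y = 1.1782 + 0.3333*(1.1782 - 1.0167) = 1.232
  grad(y) = -1.6803, v = y - alpha*grad = 1.3288
  prox(v) = soft_thresh(1.3288, 0.0593) = 1.2694
Iteration 3: beta = 0.5, y = 1.2694 + 0.5*(1.2694 - 1.1782) = 1.3151
  grad(y) = -0.8494, v = y - alpha*grad = 1.364
  prox(v) = soft_thresh(1.364, 0.0593) = 1.3047
Iteration 4: beta = 0.6, y = 1.3047 + 0.6*(1.3047 - 1.2694) = 1.3258
  grad(y) = -0.742, v = y - alpha*grad = 1.3685
  prox(v) = soft_thresh(1.3685, 0.0593) = 1.3092
f(x_4) = 5*1.3092^2 - 14*1.3092 + 1.03*|1.3092| = -8.4103


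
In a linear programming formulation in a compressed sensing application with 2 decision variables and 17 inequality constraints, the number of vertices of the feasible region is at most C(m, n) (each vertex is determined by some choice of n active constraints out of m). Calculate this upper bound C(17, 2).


Each vertex corresponds to some choice of n active constraints out of m, so the number of vertices is at most C(m, n) = m! / (n!(m-n)!).
m = 17, n = 2
Numerator: 17 * 16
Denominator: 2! = 2
C(17, 2) = 136


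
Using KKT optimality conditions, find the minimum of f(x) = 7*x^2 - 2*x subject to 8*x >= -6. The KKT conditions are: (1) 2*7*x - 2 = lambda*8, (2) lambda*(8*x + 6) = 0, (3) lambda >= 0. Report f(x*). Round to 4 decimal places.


Step 1: Try lambda = 0 (constraint inactive).
Stationarity: 2*7*x - 2 = 0
x* = 2/(2*7) = 1/7 = 0.1429 (rounded; the exact value 1/7 is used below)
Check constraint: 8*0.1429 = 1.1432 >= -6 -- satisfied.
Step 2: Compute optimal value.
f(x*) = 7*(1/7)^2 - 2*(1/7) = -0.1429


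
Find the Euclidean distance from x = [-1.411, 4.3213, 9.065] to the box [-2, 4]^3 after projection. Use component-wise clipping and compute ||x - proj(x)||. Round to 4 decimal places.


Project each component onto [-2, 4].
clip(-1.411) = -1.411, clip(4.3213) = 4.0, clip(9.065) = 4.0
Projection = [-1.411, 4.0, 4.0]
Squared diffs: [0.0, 0.1032, 25.6542]
Distance = sqrt(25.7574) = 5.0752


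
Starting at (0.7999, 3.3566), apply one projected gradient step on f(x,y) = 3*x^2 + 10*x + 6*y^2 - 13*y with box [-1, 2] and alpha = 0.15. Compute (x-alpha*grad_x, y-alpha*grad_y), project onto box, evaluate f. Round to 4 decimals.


Step 1: Compute gradient at (0.7999, 3.3566).
grad_x = 2*3*0.7999 + 10 = 14.7994
grad_y = 2*6*3.3566 - 13 = 27.2792
Step 2: Gradient step.
x_raw = 0.7999 - 0.15*14.7994 = -1.42
y_raw = 3.3566 - 0.15*27.2792 = -0.7353
Step 3: Project onto [-1, 2].
x_proj = clip(-1.42) = -1.0
y_proj = clip(-0.7353) = -0.7353
Step 4: Evaluate f.
f(-1.0, -0.7353) = 5.8025


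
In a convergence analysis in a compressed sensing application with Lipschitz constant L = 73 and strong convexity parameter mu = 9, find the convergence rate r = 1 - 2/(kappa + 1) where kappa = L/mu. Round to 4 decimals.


Step 1: Compute the condition number.
kappa = L/mu = 73/9 = 8.1111
Step 2: Compute the convergence rate.
r = 1 - 2/(kappa + 1) = 1 - 2*mu/(L + mu) = (L - mu)/(L + mu) = 64/82 = 0.7805


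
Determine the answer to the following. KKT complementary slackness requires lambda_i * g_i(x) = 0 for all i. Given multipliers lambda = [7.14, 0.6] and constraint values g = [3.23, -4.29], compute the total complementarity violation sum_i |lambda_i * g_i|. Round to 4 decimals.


KKT complementary slackness check:
lambda_1 * g_1 = 7.14 * 3.23 = 23.0622
lambda_2 * g_2 = 0.6 * -4.29 = -2.574
Total violation = 23.0622 + 2.574 = 25.6362


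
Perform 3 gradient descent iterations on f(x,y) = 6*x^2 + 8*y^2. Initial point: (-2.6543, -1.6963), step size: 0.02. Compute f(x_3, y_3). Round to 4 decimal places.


Gradient descent on f(x,y) = 6*x^2 + 8*y^2.
Starting point: (-2.6543, -1.6963), alpha = 0.02
Step 1: grad_x = 2*6*-2.6543 = -31.8516, grad_y = 2*8*-1.6963 = -27.1408
  x_1 = -2.6543 - 0.02*-31.8516 = -2.0173
  y_1 = -1.6963 - 0.02*-27.1408 = -1.1535
Step 2: grad_x = 2*6*-2.0173 = -24.2072, grad_y = 2*8*-1.1535 = -18.4557
  x_2 = -2.0173 - 0.02*-24.2072 = -1.5331
  y_2 = -1.1535 - 0.02*-18.4557 = -0.7844
Step 3: grad_x = 2*6*-1.5331 = -18.3975, grad_y = 2*8*-0.7844 = -12.5499
  x_3 = -1.5331 - 0.02*-18.3975 = -1.1652
  y_3 = -0.7844 - 0.02*-12.5499 = -0.5334
f(-1.1652, -0.5334) = 6*(-1.1652)^2 + 8*(-0.5334)^2 = 10.4217


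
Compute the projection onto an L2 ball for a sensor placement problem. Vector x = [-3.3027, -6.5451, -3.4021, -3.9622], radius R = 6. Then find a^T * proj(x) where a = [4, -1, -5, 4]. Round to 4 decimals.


Step 1: Compute ||x|| (intermediates to 6 decimals).
||x|| = sqrt((-3.3027)^2 + (-6.5451)^2 + (-3.4021)^2 + (-3.9622)^2) = 9.001082
Step 2: Project.
Since ||x|| > R, scale = R/||x|| = 6/9.001082 = 0.666587, proj(x) = scale * x
proj(x) = [-2.201537, -4.362879, -2.267796, -2.641151]
Step 3: Dot product.
a^T * proj(x) = 4*(-2.201537) - 1*(-4.362879) - 5*(-2.267796) + 4*(-2.641151) = -3.6689


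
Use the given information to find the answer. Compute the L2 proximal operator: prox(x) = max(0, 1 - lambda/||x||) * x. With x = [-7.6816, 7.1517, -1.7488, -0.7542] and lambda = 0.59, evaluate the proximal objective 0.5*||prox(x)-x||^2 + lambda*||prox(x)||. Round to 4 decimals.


Step 1: Compute ||x||.
||x|| = 10.6668
Step 2: Compute scaling factor.
scale = max(0, 1 - 0.59/10.6668) = 0.9447
Step 3: prox(x) = [-7.2567, 6.7561, -1.6521, -0.7125]
||prox(x)|| = 10.0768
Step 4: Proximal objective.
0.5*||prox-x||^2 = 0.1741
lambda*||prox|| = 5.9453
Total = 6.1194


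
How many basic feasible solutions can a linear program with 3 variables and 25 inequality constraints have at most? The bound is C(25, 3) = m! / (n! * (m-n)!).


Each vertex corresponds to some choice of n active constraints out of m, so the number of vertices is at most C(m, n) = m! / (n!(m-n)!).
m = 25, n = 3
Numerator: 25 * 24 * 23
Denominator: 3! = 6
C(25, 3) = 2300


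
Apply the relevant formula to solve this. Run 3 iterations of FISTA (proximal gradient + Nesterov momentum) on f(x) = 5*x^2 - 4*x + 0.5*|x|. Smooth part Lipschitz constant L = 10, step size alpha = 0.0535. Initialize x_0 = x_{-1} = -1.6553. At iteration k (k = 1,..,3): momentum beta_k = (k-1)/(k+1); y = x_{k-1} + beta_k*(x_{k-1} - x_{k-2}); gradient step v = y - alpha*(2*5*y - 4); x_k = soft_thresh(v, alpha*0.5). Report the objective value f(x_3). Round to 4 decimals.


FISTA on f(x) = 5*x^2 - 4*x + 0.5*|x|
L = 10, alpha = 0.0535
Iteration 1: beta = 0.0, y = -1.6553 + 0.0*(-1.6553 + 1.6553) = -1.6553
  grad(y) = -20.553, v = y - alpha*grad = -0.5557
  prox(v) = soft_thresh(-0.5557, 0.0268) = -0.529
Iteration 2: beta = 0.3333, y = -0.529 + 0.3333*(-0.529 + 1.6553) = -0.1535
  grad(y) = -5.5352, v = y - alpha*grad = 0.1426
  prox(v) = soft_thresh(0.1426, 0.0268) = 0.1159
Iteration 3: beta = 0.5, y = 0.1159 + 0.5*(0.1159 + 0.529) = 0.4383
  grad(y) = 0.3828, v = y - alpha*grad = 0.4178
  prox(v) = soft_thresh(0.4178, 0.0268) = 0.391
f(x_3) = 5*0.391^2 - 4*0.391 + 0.5*|0.391| = -0.6041


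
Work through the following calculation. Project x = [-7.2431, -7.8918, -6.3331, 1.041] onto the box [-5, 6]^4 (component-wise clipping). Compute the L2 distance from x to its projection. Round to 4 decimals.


Project each component onto [-5, 6].
clip(-7.2431) = -5.0, clip(-7.8918) = -5.0, clip(-6.3331) = -5.0, clip(1.041) = 1.041
Projection = [-5.0, -5.0, -5.0, 1.041]
Squared diffs: [5.0315, 8.3625, 1.7772, 0.0]
Distance = sqrt(15.1712) = 3.895


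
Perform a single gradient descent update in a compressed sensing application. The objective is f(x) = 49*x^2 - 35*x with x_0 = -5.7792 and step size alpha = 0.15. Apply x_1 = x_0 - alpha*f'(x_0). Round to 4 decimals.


We compute the gradient at x_0 and apply the update.
f'(x) = 98*x - 35
f'(-5.7792) = 98*-5.7792 - 35 = -601.3616
x_1 = -5.7792 - 0.15*-601.3616 = 84.425


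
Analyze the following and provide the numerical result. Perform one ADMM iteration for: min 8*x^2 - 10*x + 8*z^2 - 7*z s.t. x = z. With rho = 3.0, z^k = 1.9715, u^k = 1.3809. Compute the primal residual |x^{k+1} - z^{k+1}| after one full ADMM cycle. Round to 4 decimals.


ADMM iteration with rho = 3.0, z^k = 1.9715, u^k = 1.3809
Step 1: x-update.
Minimize 8*x^2 - 10*x + (3.0/2)*(x - 1.9715 + 1.3809)^2
FOC: (2*8 + 3.0)*x = 10 + 3.0*(1.9715 - 1.3809)
x^{k+1} = 0.6196
Step 2: z-update.
Minimize 8*z^2 - 7*z + (3.0/2)*(0.6196 - z + 1.3809)^2
FOC: (2*8 + 3.0)*z = 7 + 3.0*(0.6196 + 1.3809)
z^{k+1} = 0.6843
Step 3: u-update.
u^{k+1} = 1.3809 + 0.6196 - 0.6843 = 1.3162
Step 4: Primal residual = |0.6196 - 0.6843| = 0.0647


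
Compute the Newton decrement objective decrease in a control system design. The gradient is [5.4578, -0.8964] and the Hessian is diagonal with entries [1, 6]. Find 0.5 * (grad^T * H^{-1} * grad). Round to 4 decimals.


Step 1: H is diagonal, so H^(-1) * g = [5.4578, -0.1494].
Step 2: g^T H^(-1) g = sum_i g_i^2 / H_ii
  = (5.4578)^2/1 + (-0.8964)^2/6
  = 29.7876 + 0.1339 = 29.9215
Step 3: Objective decrease = 0.5 * g^T H^(-1) g = 14.9608


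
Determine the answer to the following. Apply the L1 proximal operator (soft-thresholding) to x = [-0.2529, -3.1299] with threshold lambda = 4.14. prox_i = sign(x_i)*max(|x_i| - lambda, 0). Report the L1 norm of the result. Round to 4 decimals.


Soft-thresholding with lambda = 4.14:
prox(-0.2529) = sign(-0.2529)*max(|-0.2529| - 4.14, 0) = 0.0
prox(-3.1299) = sign(-3.1299)*max(|-3.1299| - 4.14, 0) = 0.0
prox(x) = [0.0, 0.0]
||prox(x)||_1 = 0.0 + 0.0 = 0.0


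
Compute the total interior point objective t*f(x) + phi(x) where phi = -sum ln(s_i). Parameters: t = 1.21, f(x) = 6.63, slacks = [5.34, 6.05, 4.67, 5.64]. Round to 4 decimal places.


Step 1: Compute log-barrier.
ln values: [1.6752, 1.8001, 1.5412, 1.7299]
phi = -(1.6752 + 1.8001 + 1.5412 + 1.7299) = -6.7463
Step 2: Compute augmented objective.
t*f(x) = 1.21*6.63 = 8.0223
Total = 8.0223 - 6.7463 = 1.276


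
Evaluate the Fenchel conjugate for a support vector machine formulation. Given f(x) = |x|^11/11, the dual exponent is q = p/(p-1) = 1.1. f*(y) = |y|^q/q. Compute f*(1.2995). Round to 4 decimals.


The conjugate exponent q satisfies 1/p + 1/q = 1.
p = 11, so q = 11/(11 - 1) = 1.1
|y|^q = 1.2995^1.1 = 1.334
f*(1.2995) = 1.334 / 1.1 = 1.2127


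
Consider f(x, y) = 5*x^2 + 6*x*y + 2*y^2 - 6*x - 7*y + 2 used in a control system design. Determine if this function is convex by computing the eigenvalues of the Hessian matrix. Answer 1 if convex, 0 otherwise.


The Hessian of f(x,y) = 5*x^2 + 6*x*y + 2*y^2 - 6*x - 7*y + 2 is:
H = [[10, 6], [6, 4]]
Trace = 10 + 4 = 14
Determinant = 10*4 - (6)^2 = 4
Discriminant = (14)^2 - 4*4 = 180.0
Eigenvalues: lambda_1 = 0.2918, lambda_2 = 13.7082
The function is convex.

1
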